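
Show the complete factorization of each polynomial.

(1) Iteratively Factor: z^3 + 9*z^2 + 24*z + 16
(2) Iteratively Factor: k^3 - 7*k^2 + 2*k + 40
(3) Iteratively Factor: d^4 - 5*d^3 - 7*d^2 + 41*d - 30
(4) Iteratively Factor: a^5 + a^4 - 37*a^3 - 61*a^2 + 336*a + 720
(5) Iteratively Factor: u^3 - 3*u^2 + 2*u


(1) = (z + 4)*(z^2 + 5*z + 4) = (z + 4)^2*(z + 1)
(2) = (k - 4)*(k^2 - 3*k - 10) = (k - 5)*(k - 4)*(k + 2)
(3) = (d + 3)*(d^3 - 8*d^2 + 17*d - 10) = (d - 2)*(d + 3)*(d^2 - 6*d + 5) = (d - 2)*(d - 1)*(d + 3)*(d - 5)
(4) = (a - 4)*(a^4 + 5*a^3 - 17*a^2 - 129*a - 180) = (a - 5)*(a - 4)*(a^3 + 10*a^2 + 33*a + 36) = (a - 5)*(a - 4)*(a + 3)*(a^2 + 7*a + 12) = (a - 5)*(a - 4)*(a + 3)*(a + 4)*(a + 3)
(5) = (u - 2)*(u^2 - u) = u*(u - 2)*(u - 1)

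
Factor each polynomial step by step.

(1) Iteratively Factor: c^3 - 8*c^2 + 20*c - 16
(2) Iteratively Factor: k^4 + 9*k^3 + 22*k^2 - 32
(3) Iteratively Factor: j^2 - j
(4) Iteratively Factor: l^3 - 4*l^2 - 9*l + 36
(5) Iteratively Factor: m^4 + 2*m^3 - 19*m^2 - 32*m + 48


(1) = (c - 4)*(c^2 - 4*c + 4) = (c - 4)*(c - 2)*(c - 2)
(2) = (k + 4)*(k^3 + 5*k^2 + 2*k - 8) = (k - 1)*(k + 4)*(k^2 + 6*k + 8) = (k - 1)*(k + 2)*(k + 4)*(k + 4)
(3) = (j - 1)*(j)
(4) = (l - 3)*(l^2 - l - 12) = (l - 4)*(l - 3)*(l + 3)
(5) = (m - 4)*(m^3 + 6*m^2 + 5*m - 12) = (m - 4)*(m + 4)*(m^2 + 2*m - 3) = (m - 4)*(m + 3)*(m + 4)*(m - 1)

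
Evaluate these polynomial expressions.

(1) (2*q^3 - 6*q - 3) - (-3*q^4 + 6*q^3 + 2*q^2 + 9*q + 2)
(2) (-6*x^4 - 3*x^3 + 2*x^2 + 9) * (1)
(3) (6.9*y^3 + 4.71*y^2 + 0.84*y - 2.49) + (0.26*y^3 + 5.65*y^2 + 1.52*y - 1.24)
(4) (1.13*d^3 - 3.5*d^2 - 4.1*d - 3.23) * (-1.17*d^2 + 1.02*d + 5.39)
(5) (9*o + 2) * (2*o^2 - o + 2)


(1) = 3*q^4 - 4*q^3 - 2*q^2 - 15*q - 5
(2) = -6*x^4 - 3*x^3 + 2*x^2 + 9
(3) = 7.16*y^3 + 10.36*y^2 + 2.36*y - 3.73
(4) = -1.3221*d^5 + 5.2476*d^4 + 7.3177*d^3 - 19.2679*d^2 - 25.3936*d - 17.4097
(5) = 18*o^3 - 5*o^2 + 16*o + 4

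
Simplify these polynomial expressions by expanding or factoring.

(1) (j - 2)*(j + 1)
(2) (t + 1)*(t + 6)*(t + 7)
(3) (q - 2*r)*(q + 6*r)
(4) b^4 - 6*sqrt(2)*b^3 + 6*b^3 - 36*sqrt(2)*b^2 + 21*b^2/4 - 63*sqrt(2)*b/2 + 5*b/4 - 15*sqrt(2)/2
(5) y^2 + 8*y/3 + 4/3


(1) = j^2 - j - 2
(2) = t^3 + 14*t^2 + 55*t + 42
(3) = q^2 + 4*q*r - 12*r^2
(4) = (b + 1/2)^2*(b + 5)*(b - 6*sqrt(2))
(5) = (y + 2/3)*(y + 2)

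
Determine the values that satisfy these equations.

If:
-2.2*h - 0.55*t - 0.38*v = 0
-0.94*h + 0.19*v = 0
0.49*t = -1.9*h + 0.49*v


Then:
h = 0.00
t = 0.00
v = 0.00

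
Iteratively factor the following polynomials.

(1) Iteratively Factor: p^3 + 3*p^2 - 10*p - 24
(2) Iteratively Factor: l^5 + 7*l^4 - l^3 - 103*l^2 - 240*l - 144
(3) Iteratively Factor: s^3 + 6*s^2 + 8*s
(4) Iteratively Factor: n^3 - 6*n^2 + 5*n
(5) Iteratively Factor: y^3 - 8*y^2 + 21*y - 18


(1) = (p + 2)*(p^2 + p - 12) = (p + 2)*(p + 4)*(p - 3)
(2) = (l + 4)*(l^4 + 3*l^3 - 13*l^2 - 51*l - 36) = (l + 3)*(l + 4)*(l^3 - 13*l - 12) = (l + 3)^2*(l + 4)*(l^2 - 3*l - 4) = (l - 4)*(l + 3)^2*(l + 4)*(l + 1)
(3) = (s + 2)*(s^2 + 4*s) = (s + 2)*(s + 4)*(s)
(4) = (n)*(n^2 - 6*n + 5) = n*(n - 1)*(n - 5)
(5) = (y - 3)*(y^2 - 5*y + 6) = (y - 3)*(y - 2)*(y - 3)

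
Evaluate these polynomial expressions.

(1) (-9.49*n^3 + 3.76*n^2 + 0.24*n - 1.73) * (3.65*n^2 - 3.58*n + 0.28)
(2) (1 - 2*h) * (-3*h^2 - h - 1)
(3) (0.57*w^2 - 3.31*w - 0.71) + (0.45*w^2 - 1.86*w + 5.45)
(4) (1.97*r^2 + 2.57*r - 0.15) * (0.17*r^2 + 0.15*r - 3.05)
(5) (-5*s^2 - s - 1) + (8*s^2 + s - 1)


(1) = -34.6385*n^5 + 47.6982*n^4 - 15.242*n^3 - 6.1209*n^2 + 6.2606*n - 0.4844
(2) = 6*h^3 - h^2 + h - 1
(3) = 1.02*w^2 - 5.17*w + 4.74
(4) = 0.3349*r^4 + 0.7324*r^3 - 5.6485*r^2 - 7.861*r + 0.4575
(5) = 3*s^2 - 2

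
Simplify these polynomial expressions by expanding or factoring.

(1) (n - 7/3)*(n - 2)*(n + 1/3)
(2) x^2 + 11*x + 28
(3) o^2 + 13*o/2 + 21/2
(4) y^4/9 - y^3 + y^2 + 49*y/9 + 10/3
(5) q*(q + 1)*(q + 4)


(1) = n^3 - 4*n^2 + 29*n/9 + 14/9
(2) = (x + 4)*(x + 7)
(3) = (o + 3)*(o + 7/2)
(4) = (y/3 + 1/3)^2*(y - 6)*(y - 5)
(5) = q^3 + 5*q^2 + 4*q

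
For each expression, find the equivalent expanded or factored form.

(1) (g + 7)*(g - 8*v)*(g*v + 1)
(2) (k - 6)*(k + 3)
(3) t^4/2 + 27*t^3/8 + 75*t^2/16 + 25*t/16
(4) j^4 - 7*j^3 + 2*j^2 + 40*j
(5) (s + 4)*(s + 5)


(1) = g^3*v - 8*g^2*v^2 + 7*g^2*v + g^2 - 56*g*v^2 - 8*g*v + 7*g - 56*v
(2) = k^2 - 3*k - 18
(3) = t*(t/2 + 1/4)*(t + 5/4)*(t + 5)
(4) = j*(j - 5)*(j - 4)*(j + 2)
(5) = s^2 + 9*s + 20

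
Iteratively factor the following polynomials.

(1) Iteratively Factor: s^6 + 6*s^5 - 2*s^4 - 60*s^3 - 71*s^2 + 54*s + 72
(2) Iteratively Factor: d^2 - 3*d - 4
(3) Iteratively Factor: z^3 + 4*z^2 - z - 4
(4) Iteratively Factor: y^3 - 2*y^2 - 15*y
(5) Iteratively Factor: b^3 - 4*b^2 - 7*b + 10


(1) = (s - 1)*(s^5 + 7*s^4 + 5*s^3 - 55*s^2 - 126*s - 72) = (s - 1)*(s + 2)*(s^4 + 5*s^3 - 5*s^2 - 45*s - 36) = (s - 1)*(s + 1)*(s + 2)*(s^3 + 4*s^2 - 9*s - 36) = (s - 1)*(s + 1)*(s + 2)*(s + 4)*(s^2 - 9) = (s - 3)*(s - 1)*(s + 1)*(s + 2)*(s + 4)*(s + 3)
(2) = (d + 1)*(d - 4)
(3) = (z - 1)*(z^2 + 5*z + 4) = (z - 1)*(z + 4)*(z + 1)
(4) = (y)*(y^2 - 2*y - 15) = y*(y + 3)*(y - 5)
(5) = (b + 2)*(b^2 - 6*b + 5) = (b - 5)*(b + 2)*(b - 1)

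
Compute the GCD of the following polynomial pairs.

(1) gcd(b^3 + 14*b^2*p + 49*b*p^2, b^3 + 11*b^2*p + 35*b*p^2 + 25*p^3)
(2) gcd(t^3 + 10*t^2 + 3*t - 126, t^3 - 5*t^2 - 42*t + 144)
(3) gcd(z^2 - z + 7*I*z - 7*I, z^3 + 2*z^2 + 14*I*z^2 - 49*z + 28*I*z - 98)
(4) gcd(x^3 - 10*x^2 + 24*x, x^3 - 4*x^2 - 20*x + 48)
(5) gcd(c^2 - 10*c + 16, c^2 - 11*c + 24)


(1) = gcd(b*(b + 7*p)^2, (b + p)*(b + 5*p)^2) = 1
(2) = t^2 + 3*t - 18
(3) = gcd((z - 1)*(z + 7*I), (z + 2)*(z + 7*I)^2) = z + 7*I
(4) = x - 6
(5) = gcd((c - 8)*(c - 2), (c - 8)*(c - 3)) = c - 8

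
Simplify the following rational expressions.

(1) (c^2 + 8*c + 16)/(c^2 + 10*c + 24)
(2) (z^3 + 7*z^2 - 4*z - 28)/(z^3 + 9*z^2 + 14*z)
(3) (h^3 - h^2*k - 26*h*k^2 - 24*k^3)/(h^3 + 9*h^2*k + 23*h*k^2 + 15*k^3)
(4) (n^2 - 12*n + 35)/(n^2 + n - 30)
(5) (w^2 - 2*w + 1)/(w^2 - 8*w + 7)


(1) = (c + 4)/(c + 6)
(2) = (z - 2)/z
(3) = (h^2 - 2*h*k - 24*k^2)/(h^2 + 8*h*k + 15*k^2)
(4) = (n - 7)/(n + 6)
(5) = (w - 1)/(w - 7)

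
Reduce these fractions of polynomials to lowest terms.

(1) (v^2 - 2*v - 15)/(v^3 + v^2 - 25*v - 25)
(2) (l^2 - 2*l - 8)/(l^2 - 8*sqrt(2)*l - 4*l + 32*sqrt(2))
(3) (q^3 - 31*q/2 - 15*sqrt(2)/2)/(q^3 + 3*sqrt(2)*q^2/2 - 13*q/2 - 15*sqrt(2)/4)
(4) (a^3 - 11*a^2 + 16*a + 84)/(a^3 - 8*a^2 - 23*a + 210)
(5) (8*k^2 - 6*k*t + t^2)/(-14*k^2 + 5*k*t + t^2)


(1) = (v + 3)/(v^2 + 6*v + 5)
(2) = (l + 2)/(l - 8*sqrt(2))
(3) = (8*q - 24*sqrt(2))/(8*q - 12*sqrt(2))
(4) = (a + 2)/(a + 5)
(5) = (-4*k + t)/(7*k + t)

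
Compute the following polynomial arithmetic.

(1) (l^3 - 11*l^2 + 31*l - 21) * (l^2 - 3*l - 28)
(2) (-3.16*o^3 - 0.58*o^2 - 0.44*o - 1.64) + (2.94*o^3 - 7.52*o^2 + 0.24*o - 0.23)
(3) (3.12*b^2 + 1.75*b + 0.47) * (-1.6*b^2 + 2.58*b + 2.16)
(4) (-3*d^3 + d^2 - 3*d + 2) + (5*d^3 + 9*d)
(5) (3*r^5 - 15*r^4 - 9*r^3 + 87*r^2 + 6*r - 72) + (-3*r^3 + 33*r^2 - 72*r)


(1) = l^5 - 14*l^4 + 36*l^3 + 194*l^2 - 805*l + 588
(2) = -0.22*o^3 - 8.1*o^2 - 0.2*o - 1.87
(3) = -4.992*b^4 + 5.2496*b^3 + 10.5022*b^2 + 4.9926*b + 1.0152
(4) = 2*d^3 + d^2 + 6*d + 2
(5) = 3*r^5 - 15*r^4 - 12*r^3 + 120*r^2 - 66*r - 72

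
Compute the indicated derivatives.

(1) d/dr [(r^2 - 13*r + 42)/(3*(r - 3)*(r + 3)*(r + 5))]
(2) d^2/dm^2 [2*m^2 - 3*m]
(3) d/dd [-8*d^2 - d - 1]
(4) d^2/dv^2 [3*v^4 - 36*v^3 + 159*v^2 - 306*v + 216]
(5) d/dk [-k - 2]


(1) = (-r^4 + 26*r^3 - 70*r^2 - 510*r + 963)/(3*(r^6 + 10*r^5 + 7*r^4 - 180*r^3 - 369*r^2 + 810*r + 2025))
(2) = 4
(3) = -16*d - 1
(4) = 36*v^2 - 216*v + 318
(5) = -1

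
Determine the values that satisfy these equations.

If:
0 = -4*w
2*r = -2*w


Then:
r = 0
w = 0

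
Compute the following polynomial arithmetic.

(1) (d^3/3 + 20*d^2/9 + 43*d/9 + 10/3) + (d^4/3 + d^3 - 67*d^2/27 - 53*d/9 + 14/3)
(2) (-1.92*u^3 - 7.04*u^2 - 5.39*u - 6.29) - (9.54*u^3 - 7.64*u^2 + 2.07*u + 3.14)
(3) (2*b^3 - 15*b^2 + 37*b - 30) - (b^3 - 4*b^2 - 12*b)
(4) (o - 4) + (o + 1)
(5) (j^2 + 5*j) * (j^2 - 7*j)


(1) = d^4/3 + 4*d^3/3 - 7*d^2/27 - 10*d/9 + 8
(2) = -11.46*u^3 + 0.6*u^2 - 7.46*u - 9.43
(3) = b^3 - 11*b^2 + 49*b - 30
(4) = 2*o - 3
(5) = j^4 - 2*j^3 - 35*j^2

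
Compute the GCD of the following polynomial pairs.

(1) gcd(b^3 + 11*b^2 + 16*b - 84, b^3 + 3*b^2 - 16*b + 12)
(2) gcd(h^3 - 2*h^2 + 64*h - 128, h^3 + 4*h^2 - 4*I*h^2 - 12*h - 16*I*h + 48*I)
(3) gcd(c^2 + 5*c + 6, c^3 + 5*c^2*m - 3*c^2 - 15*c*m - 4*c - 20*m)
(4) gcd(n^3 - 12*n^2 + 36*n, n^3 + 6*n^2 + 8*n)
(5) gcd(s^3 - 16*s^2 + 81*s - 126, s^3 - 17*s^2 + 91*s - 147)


(1) = gcd((b - 2)*(b + 6)*(b + 7), (b - 2)*(b - 1)*(b + 6)) = b^2 + 4*b - 12
(2) = h - 2
(3) = gcd((c + 2)*(c + 3), (c - 4)*(c + 1)*(c + 5*m)) = 1
(4) = gcd(n*(n - 6)^2, n*(n + 2)*(n + 4)) = n
(5) = s^2 - 10*s + 21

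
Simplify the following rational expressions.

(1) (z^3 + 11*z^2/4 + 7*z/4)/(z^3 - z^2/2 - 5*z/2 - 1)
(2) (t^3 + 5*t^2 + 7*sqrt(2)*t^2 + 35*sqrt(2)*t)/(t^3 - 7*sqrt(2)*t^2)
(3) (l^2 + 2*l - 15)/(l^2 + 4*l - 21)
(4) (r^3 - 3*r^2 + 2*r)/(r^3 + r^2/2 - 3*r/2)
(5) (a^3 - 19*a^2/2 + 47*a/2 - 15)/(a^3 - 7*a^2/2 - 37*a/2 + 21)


(1) = (4*z^2 + 7*z)/(4*z^2 - 6*z - 4)
(2) = (t^2 + t*(5 + 7*sqrt(2)) + 35*sqrt(2))/(t^2 - 7*sqrt(2)*t)
(3) = (l + 5)/(l + 7)
(4) = (2*r - 4)/(2*r + 3)
(5) = (2*a - 5)/(2*a + 7)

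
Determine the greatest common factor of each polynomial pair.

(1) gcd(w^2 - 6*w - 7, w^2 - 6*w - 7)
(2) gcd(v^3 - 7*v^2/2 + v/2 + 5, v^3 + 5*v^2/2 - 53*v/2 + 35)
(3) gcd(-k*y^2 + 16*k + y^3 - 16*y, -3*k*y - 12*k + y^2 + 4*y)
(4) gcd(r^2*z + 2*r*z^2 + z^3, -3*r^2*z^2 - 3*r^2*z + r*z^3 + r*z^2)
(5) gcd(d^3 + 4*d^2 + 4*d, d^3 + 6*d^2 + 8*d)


(1) = w^2 - 6*w - 7
(2) = gcd((v - 5/2)*(v - 2)*(v + 1), (v - 5/2)*(v - 2)*(v + 7)) = v^2 - 9*v/2 + 5
(3) = gcd((-k + y)*(y - 4)*(y + 4), (-3*k + y)*(y + 4)) = y + 4
(4) = z
(5) = gcd(d*(d + 2)^2, d*(d + 2)*(d + 4)) = d^2 + 2*d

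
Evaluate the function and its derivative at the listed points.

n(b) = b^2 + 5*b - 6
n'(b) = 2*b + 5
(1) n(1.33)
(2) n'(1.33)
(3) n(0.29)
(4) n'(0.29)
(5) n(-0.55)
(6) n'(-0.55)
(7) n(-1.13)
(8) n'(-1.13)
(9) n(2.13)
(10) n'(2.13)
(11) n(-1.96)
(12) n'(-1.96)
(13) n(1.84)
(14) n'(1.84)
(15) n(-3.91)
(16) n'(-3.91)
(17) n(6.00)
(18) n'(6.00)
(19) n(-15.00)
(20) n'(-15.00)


(1) = 2.42
(2) = 7.66
(3) = -4.47
(4) = 5.58
(5) = -8.45
(6) = 3.90
(7) = -10.37
(8) = 2.74
(9) = 9.19
(10) = 9.26
(11) = -11.96
(12) = 1.08
(13) = 6.59
(14) = 8.68
(15) = -10.26
(16) = -2.82
(17) = 60.00
(18) = 17.00
(19) = 144.00
(20) = -25.00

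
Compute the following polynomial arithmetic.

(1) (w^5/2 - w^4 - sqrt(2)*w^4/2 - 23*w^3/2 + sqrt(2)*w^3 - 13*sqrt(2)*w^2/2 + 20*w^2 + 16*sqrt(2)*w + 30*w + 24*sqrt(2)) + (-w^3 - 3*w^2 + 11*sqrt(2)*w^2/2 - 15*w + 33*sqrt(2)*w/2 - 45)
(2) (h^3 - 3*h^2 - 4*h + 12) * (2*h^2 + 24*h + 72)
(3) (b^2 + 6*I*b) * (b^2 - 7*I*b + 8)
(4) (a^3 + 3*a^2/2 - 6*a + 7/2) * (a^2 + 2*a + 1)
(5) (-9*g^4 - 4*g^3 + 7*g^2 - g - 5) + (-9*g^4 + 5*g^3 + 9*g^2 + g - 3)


(1) = w^5/2 - w^4 - sqrt(2)*w^4/2 - 25*w^3/2 + sqrt(2)*w^3 - sqrt(2)*w^2 + 17*w^2 + 15*w + 65*sqrt(2)*w/2 - 45 + 24*sqrt(2)
(2) = 2*h^5 + 18*h^4 - 8*h^3 - 288*h^2 + 864
(3) = b^4 - I*b^3 + 50*b^2 + 48*I*b
(4) = a^5 + 7*a^4/2 - 2*a^3 - 7*a^2 + a + 7/2
(5) = -18*g^4 + g^3 + 16*g^2 - 8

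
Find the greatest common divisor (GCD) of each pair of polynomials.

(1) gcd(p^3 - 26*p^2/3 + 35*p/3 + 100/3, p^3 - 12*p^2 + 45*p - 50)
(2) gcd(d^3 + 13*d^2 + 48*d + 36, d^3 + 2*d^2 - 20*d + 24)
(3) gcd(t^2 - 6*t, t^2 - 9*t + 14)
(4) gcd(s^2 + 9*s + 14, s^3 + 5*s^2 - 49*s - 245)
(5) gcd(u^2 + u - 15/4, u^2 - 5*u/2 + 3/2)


(1) = gcd((p - 5)^2*(p + 4/3), (p - 5)^2*(p - 2)) = p^2 - 10*p + 25
(2) = gcd((d + 1)*(d + 6)^2, (d - 2)^2*(d + 6)) = d + 6
(3) = 1
(4) = gcd((s + 2)*(s + 7), (s - 7)*(s + 5)*(s + 7)) = s + 7
(5) = gcd((u - 3/2)*(u + 5/2), (u - 3/2)*(u - 1)) = u - 3/2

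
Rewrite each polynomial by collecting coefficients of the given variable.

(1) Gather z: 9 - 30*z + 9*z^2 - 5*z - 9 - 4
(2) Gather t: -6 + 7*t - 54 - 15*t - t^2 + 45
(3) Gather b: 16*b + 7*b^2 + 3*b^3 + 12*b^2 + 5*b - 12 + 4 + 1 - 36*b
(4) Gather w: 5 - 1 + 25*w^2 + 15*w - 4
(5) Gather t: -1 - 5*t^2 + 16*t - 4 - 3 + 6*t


(1) = 9*z^2 - 35*z - 4
(2) = -t^2 - 8*t - 15
(3) = 3*b^3 + 19*b^2 - 15*b - 7
(4) = 25*w^2 + 15*w
(5) = -5*t^2 + 22*t - 8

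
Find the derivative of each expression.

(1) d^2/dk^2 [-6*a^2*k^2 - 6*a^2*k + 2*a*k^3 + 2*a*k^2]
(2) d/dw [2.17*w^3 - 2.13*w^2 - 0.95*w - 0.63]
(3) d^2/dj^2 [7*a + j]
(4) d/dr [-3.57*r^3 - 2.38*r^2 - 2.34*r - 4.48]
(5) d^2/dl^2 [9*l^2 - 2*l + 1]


(1) = 4*a*(-3*a + 3*k + 1)
(2) = 6.51*w^2 - 4.26*w - 0.95
(3) = 0
(4) = -10.71*r^2 - 4.76*r - 2.34
(5) = 18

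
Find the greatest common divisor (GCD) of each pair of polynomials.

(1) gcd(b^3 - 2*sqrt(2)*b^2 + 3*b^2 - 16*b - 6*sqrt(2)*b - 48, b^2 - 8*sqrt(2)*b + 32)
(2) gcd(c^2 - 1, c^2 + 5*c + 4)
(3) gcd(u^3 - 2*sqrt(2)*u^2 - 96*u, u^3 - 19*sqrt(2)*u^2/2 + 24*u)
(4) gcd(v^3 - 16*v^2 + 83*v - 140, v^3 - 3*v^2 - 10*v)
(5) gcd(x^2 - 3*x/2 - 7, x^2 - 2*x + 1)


(1) = gcd((b + 3)*(b - 4*sqrt(2))*(b + 2*sqrt(2)), (b - 4*sqrt(2))^2) = b - 4*sqrt(2)
(2) = c + 1
(3) = u^2 - 8*sqrt(2)*u
(4) = gcd((v - 7)*(v - 5)*(v - 4), v*(v - 5)*(v + 2)) = v - 5
(5) = 1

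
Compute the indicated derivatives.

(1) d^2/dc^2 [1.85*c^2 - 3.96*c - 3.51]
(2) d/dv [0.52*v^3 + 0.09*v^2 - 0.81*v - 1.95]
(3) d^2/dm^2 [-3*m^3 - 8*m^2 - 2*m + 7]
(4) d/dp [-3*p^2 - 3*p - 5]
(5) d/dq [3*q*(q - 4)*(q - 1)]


(1) = 3.70000000000000
(2) = 1.56*v^2 + 0.18*v - 0.81
(3) = -18*m - 16
(4) = -6*p - 3
(5) = 9*q^2 - 30*q + 12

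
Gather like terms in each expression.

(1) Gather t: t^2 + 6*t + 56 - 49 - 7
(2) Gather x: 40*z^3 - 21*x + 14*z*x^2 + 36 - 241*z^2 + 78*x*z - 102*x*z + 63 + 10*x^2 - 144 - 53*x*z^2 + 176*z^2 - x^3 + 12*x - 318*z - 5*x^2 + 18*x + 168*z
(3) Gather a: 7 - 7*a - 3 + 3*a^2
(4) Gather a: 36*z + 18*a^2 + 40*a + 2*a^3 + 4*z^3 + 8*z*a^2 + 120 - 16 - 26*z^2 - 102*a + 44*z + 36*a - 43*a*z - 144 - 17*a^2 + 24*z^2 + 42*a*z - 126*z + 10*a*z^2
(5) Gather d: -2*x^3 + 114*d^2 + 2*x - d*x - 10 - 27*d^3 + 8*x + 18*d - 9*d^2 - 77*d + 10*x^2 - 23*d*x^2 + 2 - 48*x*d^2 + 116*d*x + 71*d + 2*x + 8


(1) = t^2 + 6*t
(2) = -x^3 + x^2*(14*z + 5) + x*(-53*z^2 - 24*z + 9) + 40*z^3 - 65*z^2 - 150*z - 45
(3) = 3*a^2 - 7*a + 4
(4) = 2*a^3 + a^2*(8*z + 1) + a*(10*z^2 - z - 26) + 4*z^3 - 2*z^2 - 46*z - 40
(5) = -27*d^3 + d^2*(105 - 48*x) + d*(-23*x^2 + 115*x + 12) - 2*x^3 + 10*x^2 + 12*x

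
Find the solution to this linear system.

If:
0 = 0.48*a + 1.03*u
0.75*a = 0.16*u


Then:
a = 0.00
u = 0.00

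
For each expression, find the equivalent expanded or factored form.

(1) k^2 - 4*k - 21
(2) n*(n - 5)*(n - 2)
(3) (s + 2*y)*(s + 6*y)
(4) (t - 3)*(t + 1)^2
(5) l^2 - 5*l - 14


(1) = (k - 7)*(k + 3)
(2) = n^3 - 7*n^2 + 10*n
(3) = s^2 + 8*s*y + 12*y^2
(4) = t^3 - t^2 - 5*t - 3
(5) = (l - 7)*(l + 2)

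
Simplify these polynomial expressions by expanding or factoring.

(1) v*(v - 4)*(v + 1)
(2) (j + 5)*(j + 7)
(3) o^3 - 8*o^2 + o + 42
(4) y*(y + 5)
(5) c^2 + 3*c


(1) = v^3 - 3*v^2 - 4*v
(2) = j^2 + 12*j + 35
(3) = (o - 7)*(o - 3)*(o + 2)
(4) = y^2 + 5*y
(5) = c*(c + 3)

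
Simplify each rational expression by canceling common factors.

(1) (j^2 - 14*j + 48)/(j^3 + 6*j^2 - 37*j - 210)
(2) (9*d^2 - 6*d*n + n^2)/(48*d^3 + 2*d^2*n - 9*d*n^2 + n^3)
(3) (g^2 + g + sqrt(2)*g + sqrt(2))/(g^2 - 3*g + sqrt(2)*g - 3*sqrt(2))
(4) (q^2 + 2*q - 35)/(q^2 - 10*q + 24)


(1) = (j - 8)/(j^2 + 12*j + 35)
(2) = (3*d - n)/(16*d^2 + 6*d*n - n^2)
(3) = (g + 1)/(g - 3)
(4) = (q^2 + 2*q - 35)/(q^2 - 10*q + 24)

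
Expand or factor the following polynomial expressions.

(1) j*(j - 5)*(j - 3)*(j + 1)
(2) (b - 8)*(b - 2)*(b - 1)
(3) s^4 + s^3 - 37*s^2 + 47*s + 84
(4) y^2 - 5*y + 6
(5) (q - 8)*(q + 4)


(1) = j^4 - 7*j^3 + 7*j^2 + 15*j
(2) = b^3 - 11*b^2 + 26*b - 16
(3) = (s - 4)*(s - 3)*(s + 1)*(s + 7)
(4) = (y - 3)*(y - 2)
(5) = q^2 - 4*q - 32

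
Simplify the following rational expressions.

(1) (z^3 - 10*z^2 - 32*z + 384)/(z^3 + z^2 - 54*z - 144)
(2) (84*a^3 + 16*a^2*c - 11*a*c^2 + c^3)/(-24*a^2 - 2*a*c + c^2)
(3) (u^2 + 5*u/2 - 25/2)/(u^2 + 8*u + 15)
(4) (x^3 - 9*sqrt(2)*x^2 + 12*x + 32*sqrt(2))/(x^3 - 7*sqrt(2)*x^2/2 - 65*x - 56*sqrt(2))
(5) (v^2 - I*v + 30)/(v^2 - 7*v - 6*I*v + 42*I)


(1) = (z - 8)/(z + 3)
(2) = (-14*a^2 - 5*a*c + c^2)/(4*a + c)
(3) = (2*u - 5)/(2*u + 6)
(4) = (2*x - 4*sqrt(2))/(2*x + 7*sqrt(2))
(5) = (v + 5*I)/(v - 7)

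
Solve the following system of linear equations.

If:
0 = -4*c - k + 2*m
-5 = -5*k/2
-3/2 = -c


Then:
c = 3/2
k = 2
m = 4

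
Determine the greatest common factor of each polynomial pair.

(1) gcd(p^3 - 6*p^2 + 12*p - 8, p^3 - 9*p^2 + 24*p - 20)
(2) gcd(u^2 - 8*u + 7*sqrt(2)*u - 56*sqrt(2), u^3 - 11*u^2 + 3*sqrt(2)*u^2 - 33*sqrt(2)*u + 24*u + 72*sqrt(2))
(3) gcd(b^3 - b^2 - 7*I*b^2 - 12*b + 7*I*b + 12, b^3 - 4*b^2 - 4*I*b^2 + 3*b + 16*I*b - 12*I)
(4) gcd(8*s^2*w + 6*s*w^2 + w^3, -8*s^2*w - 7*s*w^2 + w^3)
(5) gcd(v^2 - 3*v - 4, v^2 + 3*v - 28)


(1) = p^2 - 4*p + 4
(2) = u - 8
(3) = gcd((b - 1)*(b - 4*I)*(b - 3*I), (b - 3)*(b - 1)*(b - 4*I)) = b^2 + b*(-1 - 4*I) + 4*I
(4) = w
(5) = v - 4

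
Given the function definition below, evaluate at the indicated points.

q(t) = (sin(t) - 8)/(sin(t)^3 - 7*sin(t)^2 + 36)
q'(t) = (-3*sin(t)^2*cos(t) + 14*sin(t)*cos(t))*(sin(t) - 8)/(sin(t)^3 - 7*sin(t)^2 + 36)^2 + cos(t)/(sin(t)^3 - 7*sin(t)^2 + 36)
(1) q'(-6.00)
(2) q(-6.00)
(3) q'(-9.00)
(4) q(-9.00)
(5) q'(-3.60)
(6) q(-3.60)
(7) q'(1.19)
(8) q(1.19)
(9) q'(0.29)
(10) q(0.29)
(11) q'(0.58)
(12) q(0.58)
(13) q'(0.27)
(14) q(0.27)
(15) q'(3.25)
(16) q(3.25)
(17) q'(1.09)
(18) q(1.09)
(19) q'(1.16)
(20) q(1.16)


(1) = 0.01
(2) = -0.22
(3) = -0.07
(4) = -0.24
(5) = 0.01
(6) = -0.22
(7) = -0.02
(8) = -0.23
(9) = 0.00
(10) = -0.22
(11) = -0.01
(12) = -0.22
(13) = 0.01
(14) = -0.22
(15) = -0.04
(16) = -0.23
(17) = -0.02
(18) = -0.23
(19) = -0.02
(20) = -0.23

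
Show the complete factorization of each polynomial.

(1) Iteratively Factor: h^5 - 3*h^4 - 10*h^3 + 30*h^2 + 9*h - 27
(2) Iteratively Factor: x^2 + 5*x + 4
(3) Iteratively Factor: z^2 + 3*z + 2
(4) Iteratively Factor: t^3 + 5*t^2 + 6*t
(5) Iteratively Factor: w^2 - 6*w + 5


(1) = (h - 1)*(h^4 - 2*h^3 - 12*h^2 + 18*h + 27) = (h - 3)*(h - 1)*(h^3 + h^2 - 9*h - 9) = (h - 3)*(h - 1)*(h + 3)*(h^2 - 2*h - 3) = (h - 3)*(h - 1)*(h + 1)*(h + 3)*(h - 3)
(2) = (x + 1)*(x + 4)
(3) = (z + 1)*(z + 2)
(4) = (t)*(t^2 + 5*t + 6) = t*(t + 3)*(t + 2)
(5) = (w - 1)*(w - 5)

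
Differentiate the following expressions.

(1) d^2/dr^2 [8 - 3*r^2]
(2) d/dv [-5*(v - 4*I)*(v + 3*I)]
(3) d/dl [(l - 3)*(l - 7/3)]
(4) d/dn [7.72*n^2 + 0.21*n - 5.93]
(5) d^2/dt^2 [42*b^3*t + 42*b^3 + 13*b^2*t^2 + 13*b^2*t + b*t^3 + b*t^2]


(1) = -6
(2) = -10*v + 5*I
(3) = 2*l - 16/3
(4) = 15.44*n + 0.21
(5) = 2*b*(13*b + 3*t + 1)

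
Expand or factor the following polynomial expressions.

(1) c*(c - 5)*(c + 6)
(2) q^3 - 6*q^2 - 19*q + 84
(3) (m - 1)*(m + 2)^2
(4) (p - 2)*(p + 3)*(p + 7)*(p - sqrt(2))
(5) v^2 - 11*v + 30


(1) = c^3 + c^2 - 30*c
(2) = (q - 7)*(q - 3)*(q + 4)
(3) = m^3 + 3*m^2 - 4
(4) = p^4 - sqrt(2)*p^3 + 8*p^3 - 8*sqrt(2)*p^2 + p^2 - 42*p - sqrt(2)*p + 42*sqrt(2)
(5) = (v - 6)*(v - 5)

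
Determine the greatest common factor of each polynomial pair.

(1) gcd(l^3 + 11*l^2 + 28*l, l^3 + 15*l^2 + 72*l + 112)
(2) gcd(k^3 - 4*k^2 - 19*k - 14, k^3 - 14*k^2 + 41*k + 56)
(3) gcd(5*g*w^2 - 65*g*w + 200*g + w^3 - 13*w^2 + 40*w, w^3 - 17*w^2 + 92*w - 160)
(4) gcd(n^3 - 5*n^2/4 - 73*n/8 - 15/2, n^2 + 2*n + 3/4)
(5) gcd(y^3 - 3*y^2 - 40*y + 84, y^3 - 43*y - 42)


(1) = l^2 + 11*l + 28
(2) = k^2 - 6*k - 7
(3) = gcd((5*g + w)*(w - 8)*(w - 5), (w - 8)*(w - 5)*(w - 4)) = w^2 - 13*w + 40
(4) = n + 3/2
(5) = y^2 - y - 42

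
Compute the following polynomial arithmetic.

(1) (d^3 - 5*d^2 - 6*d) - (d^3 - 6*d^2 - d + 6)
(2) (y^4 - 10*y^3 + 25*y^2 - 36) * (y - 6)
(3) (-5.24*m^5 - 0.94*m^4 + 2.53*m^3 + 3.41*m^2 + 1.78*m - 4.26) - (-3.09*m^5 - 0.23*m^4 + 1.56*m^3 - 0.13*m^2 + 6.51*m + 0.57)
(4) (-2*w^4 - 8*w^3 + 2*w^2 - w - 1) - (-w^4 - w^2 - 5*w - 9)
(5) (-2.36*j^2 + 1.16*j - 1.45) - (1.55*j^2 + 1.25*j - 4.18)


(1) = d^2 - 5*d - 6
(2) = y^5 - 16*y^4 + 85*y^3 - 150*y^2 - 36*y + 216
(3) = -2.15*m^5 - 0.71*m^4 + 0.97*m^3 + 3.54*m^2 - 4.73*m - 4.83
(4) = -w^4 - 8*w^3 + 3*w^2 + 4*w + 8
(5) = -3.91*j^2 - 0.09*j + 2.73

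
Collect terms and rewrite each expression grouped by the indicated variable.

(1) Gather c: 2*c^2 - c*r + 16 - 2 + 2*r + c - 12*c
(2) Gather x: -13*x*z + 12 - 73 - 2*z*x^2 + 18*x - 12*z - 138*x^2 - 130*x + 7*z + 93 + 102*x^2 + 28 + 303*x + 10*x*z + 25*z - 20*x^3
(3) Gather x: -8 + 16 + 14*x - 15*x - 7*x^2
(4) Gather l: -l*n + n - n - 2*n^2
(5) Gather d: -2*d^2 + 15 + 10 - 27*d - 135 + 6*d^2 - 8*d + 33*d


(1) = 2*c^2 + c*(-r - 11) + 2*r + 14
(2) = -20*x^3 + x^2*(-2*z - 36) + x*(191 - 3*z) + 20*z + 60
(3) = -7*x^2 - x + 8
(4) = -l*n - 2*n^2
(5) = 4*d^2 - 2*d - 110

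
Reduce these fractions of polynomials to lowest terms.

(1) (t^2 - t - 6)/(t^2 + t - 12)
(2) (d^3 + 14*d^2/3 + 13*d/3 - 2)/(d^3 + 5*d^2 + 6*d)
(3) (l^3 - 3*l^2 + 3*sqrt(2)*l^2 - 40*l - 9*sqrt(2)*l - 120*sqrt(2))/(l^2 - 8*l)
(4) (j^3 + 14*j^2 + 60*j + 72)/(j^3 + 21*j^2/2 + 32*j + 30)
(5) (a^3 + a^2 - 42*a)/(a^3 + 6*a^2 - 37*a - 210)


(1) = (t + 2)/(t + 4)
(2) = (3*d - 1)/(3*d)
(3) = (l^2 + l*(3*sqrt(2) + 5) + 15*sqrt(2))/l
(4) = (2*j + 12)/(2*j + 5)
(5) = a/(a + 5)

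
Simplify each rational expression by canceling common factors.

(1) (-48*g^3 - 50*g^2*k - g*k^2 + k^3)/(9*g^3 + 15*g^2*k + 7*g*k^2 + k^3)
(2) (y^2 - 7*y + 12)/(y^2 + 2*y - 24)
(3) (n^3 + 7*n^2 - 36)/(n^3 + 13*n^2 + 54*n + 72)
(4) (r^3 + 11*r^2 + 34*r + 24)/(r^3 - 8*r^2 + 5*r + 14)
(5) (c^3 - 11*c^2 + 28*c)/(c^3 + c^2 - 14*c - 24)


(1) = (-48*g^2 - 2*g*k + k^2)/(9*g^2 + 6*g*k + k^2)
(2) = (y - 3)/(y + 6)
(3) = (n - 2)/(n + 4)
(4) = (r^2 + 10*r + 24)/(r^2 - 9*r + 14)
(5) = (c^2 - 7*c)/(c^2 + 5*c + 6)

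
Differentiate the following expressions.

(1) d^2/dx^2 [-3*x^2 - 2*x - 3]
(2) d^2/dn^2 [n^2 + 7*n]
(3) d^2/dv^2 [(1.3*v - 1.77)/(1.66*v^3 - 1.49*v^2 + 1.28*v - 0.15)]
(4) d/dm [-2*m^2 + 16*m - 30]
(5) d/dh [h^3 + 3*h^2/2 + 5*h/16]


(1) = -6
(2) = 2
(3) = (21.49368*v^5 - 77.821464*v^4 + 70.294468*v^3 - 42.258438*v^2 + 15.866784*v - 4.509546)/(4.574296*v^9 - 12.317532*v^8 + 21.637602*v^7 - 23.543681*v^6 + 18.910476*v^5 - 10.235013*v^4 + 3.925682*v^3 - 0.837855*v^2 + 0.0864*v - 0.003375)
(4) = 16 - 4*m
(5) = 3*h^2 + 3*h + 5/16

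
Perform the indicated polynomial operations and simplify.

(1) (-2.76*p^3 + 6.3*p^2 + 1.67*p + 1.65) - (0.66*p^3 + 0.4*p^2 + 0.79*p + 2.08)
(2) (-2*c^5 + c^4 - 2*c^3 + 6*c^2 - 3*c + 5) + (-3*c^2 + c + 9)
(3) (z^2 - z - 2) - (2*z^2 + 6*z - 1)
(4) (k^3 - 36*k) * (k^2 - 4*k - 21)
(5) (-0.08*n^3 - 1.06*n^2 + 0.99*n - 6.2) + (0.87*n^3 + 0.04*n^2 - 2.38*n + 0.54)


(1) = -3.42*p^3 + 5.9*p^2 + 0.88*p - 0.43
(2) = -2*c^5 + c^4 - 2*c^3 + 3*c^2 - 2*c + 14
(3) = -z^2 - 7*z - 1
(4) = k^5 - 4*k^4 - 57*k^3 + 144*k^2 + 756*k
(5) = 0.79*n^3 - 1.02*n^2 - 1.39*n - 5.66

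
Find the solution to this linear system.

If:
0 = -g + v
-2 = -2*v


Then:
g = 1
v = 1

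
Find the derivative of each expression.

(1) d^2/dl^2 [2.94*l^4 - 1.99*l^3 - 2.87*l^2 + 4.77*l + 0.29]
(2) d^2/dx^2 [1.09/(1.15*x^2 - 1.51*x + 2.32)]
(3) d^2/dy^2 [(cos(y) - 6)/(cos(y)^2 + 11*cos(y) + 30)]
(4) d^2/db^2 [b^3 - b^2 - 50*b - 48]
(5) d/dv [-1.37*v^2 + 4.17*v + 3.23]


(1) = 35.28*l^2 - 11.94*l - 5.74
(2) = (-2.88305*x^2 + 3.78557*x + 1.09*(2.3*x - 1.51)*(4.6*x - 3.02) - 5.81624)/(1.15*x^2 - 1.51*x + 2.32)^3
(3) = (-9*(1 - cos(2*y))^2*cos(y)/4 + 35*(1 - cos(2*y))^2/4 - 6341*cos(y)/2 + 185*cos(2*y) + 93*cos(3*y) + cos(5*y)/2 - 1602)/((cos(y) + 5)^3*(cos(y) + 6)^3)
(4) = 6*b - 2
(5) = 4.17 - 2.74*v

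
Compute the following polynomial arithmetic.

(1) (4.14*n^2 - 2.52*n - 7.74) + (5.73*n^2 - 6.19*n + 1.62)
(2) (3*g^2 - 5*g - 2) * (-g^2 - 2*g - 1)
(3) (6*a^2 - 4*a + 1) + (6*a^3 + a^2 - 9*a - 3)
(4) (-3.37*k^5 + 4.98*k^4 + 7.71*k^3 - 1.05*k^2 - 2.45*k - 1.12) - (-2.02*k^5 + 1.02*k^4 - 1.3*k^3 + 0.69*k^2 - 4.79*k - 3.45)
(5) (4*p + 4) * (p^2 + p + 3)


(1) = 9.87*n^2 - 8.71*n - 6.12
(2) = -3*g^4 - g^3 + 9*g^2 + 9*g + 2
(3) = 6*a^3 + 7*a^2 - 13*a - 2
(4) = -1.35*k^5 + 3.96*k^4 + 9.01*k^3 - 1.74*k^2 + 2.34*k + 2.33
(5) = 4*p^3 + 8*p^2 + 16*p + 12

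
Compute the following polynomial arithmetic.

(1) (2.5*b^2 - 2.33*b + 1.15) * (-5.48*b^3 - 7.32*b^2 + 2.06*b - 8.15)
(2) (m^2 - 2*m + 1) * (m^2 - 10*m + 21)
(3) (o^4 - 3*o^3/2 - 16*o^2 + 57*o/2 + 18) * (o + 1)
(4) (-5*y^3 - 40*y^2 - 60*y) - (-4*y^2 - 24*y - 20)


(1) = -13.7*b^5 - 5.5316*b^4 + 15.9036*b^3 - 33.5928*b^2 + 21.3585*b - 9.3725
(2) = m^4 - 12*m^3 + 42*m^2 - 52*m + 21
(3) = o^5 - o^4/2 - 35*o^3/2 + 25*o^2/2 + 93*o/2 + 18
(4) = -5*y^3 - 36*y^2 - 36*y + 20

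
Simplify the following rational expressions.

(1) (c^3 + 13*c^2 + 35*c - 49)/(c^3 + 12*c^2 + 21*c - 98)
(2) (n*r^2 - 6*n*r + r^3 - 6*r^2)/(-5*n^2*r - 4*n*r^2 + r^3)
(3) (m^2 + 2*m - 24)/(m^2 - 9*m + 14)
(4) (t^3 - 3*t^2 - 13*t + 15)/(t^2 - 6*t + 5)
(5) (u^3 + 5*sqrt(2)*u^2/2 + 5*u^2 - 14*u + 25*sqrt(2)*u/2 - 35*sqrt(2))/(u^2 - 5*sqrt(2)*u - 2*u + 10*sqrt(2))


(1) = (c - 1)/(c - 2)
(2) = (r - 6)/(-5*n + r)
(3) = (m^2 + 2*m - 24)/(m^2 - 9*m + 14)
(4) = t + 3
(5) = (2*u^2 + u*(5*sqrt(2) + 14) + 35*sqrt(2))/(2*u - 10*sqrt(2))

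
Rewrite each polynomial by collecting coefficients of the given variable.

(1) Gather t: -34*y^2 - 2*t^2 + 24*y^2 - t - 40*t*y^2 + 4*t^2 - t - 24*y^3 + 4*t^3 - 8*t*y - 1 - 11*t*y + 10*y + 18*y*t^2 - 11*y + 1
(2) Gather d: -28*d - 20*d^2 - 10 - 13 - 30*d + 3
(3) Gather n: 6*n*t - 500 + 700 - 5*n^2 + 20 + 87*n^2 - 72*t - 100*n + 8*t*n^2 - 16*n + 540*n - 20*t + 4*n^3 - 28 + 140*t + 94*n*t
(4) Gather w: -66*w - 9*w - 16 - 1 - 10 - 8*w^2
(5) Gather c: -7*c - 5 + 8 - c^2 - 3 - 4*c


(1) = 4*t^3 + t^2*(18*y + 2) + t*(-40*y^2 - 19*y - 2) - 24*y^3 - 10*y^2 - y
(2) = -20*d^2 - 58*d - 20
(3) = 4*n^3 + n^2*(8*t + 82) + n*(100*t + 424) + 48*t + 192
(4) = -8*w^2 - 75*w - 27
(5) = -c^2 - 11*c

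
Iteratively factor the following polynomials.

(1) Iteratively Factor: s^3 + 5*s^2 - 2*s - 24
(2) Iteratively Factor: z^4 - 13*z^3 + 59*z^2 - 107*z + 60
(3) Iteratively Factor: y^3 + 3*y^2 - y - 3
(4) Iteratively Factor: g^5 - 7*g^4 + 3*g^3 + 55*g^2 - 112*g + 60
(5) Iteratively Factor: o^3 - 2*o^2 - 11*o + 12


(1) = (s + 4)*(s^2 + s - 6) = (s + 3)*(s + 4)*(s - 2)
(2) = (z - 3)*(z^3 - 10*z^2 + 29*z - 20) = (z - 3)*(z - 1)*(z^2 - 9*z + 20) = (z - 5)*(z - 3)*(z - 1)*(z - 4)
(3) = (y - 1)*(y^2 + 4*y + 3) = (y - 1)*(y + 3)*(y + 1)
(4) = (g - 1)*(g^4 - 6*g^3 - 3*g^2 + 52*g - 60) = (g - 1)*(g + 3)*(g^3 - 9*g^2 + 24*g - 20) = (g - 5)*(g - 1)*(g + 3)*(g^2 - 4*g + 4) = (g - 5)*(g - 2)*(g - 1)*(g + 3)*(g - 2)
(5) = (o - 4)*(o^2 + 2*o - 3) = (o - 4)*(o + 3)*(o - 1)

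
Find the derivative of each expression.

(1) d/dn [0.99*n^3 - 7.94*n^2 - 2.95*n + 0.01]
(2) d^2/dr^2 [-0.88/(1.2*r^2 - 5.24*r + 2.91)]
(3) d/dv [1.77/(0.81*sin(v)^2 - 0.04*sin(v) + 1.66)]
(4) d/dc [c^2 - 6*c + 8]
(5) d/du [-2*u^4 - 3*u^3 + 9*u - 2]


(1) = 2.97*n^2 - 15.88*n - 2.95
(2) = (2.5344*r^2 - 11.06688*r - 0.88*(2.4*r - 5.24)*(4.8*r - 10.48) + 6.14592)/(1.2*r^2 - 5.24*r + 2.91)^3
(3) = (0.0708 - 2.8674*sin(v))*cos(v)/(0.81*sin(v)^2 - 0.04*sin(v) + 1.66)^2
(4) = 2*c - 6
(5) = -8*u^3 - 9*u^2 + 9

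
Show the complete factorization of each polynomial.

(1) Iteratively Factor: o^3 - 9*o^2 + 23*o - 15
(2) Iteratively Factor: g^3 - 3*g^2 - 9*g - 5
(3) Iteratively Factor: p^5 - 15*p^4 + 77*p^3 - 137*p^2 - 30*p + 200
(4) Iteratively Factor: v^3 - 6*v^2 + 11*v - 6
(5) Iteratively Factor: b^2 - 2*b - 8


(1) = (o - 1)*(o^2 - 8*o + 15) = (o - 3)*(o - 1)*(o - 5)
(2) = (g + 1)*(g^2 - 4*g - 5) = (g - 5)*(g + 1)*(g + 1)
(3) = (p + 1)*(p^4 - 16*p^3 + 93*p^2 - 230*p + 200) = (p - 5)*(p + 1)*(p^3 - 11*p^2 + 38*p - 40) = (p - 5)*(p - 4)*(p + 1)*(p^2 - 7*p + 10) = (p - 5)^2*(p - 4)*(p + 1)*(p - 2)
(4) = (v - 1)*(v^2 - 5*v + 6) = (v - 2)*(v - 1)*(v - 3)
(5) = (b + 2)*(b - 4)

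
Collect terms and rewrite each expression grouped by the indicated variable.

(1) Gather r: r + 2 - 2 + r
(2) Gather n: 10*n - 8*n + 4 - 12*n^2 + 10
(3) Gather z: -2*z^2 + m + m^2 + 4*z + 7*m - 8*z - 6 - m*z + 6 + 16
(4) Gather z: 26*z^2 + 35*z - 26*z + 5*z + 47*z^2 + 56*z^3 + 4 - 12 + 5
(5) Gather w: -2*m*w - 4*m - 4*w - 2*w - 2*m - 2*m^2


(1) = 2*r
(2) = -12*n^2 + 2*n + 14
(3) = m^2 + 8*m - 2*z^2 + z*(-m - 4) + 16
(4) = 56*z^3 + 73*z^2 + 14*z - 3
(5) = -2*m^2 - 6*m + w*(-2*m - 6)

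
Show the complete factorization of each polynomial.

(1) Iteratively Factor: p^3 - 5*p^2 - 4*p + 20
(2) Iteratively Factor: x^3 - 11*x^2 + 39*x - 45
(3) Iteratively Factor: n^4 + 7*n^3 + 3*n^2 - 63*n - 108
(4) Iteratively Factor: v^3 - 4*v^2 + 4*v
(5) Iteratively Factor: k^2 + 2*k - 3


(1) = (p - 5)*(p^2 - 4) = (p - 5)*(p - 2)*(p + 2)
(2) = (x - 5)*(x^2 - 6*x + 9) = (x - 5)*(x - 3)*(x - 3)
(3) = (n + 4)*(n^3 + 3*n^2 - 9*n - 27) = (n + 3)*(n + 4)*(n^2 - 9) = (n - 3)*(n + 3)*(n + 4)*(n + 3)
(4) = (v - 2)*(v^2 - 2*v) = (v - 2)^2*(v)
(5) = (k + 3)*(k - 1)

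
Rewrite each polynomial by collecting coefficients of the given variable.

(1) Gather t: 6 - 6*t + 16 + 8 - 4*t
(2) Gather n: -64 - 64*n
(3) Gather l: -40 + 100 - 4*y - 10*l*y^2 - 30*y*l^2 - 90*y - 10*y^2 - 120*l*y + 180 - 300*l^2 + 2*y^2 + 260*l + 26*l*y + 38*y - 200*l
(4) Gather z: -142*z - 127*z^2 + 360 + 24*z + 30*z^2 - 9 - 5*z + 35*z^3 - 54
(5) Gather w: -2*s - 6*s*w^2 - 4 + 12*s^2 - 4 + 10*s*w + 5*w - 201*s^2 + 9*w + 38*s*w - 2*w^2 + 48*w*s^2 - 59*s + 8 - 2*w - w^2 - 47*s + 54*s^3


(1) = 30 - 10*t
(2) = -64*n - 64
(3) = l^2*(-30*y - 300) + l*(-10*y^2 - 94*y + 60) - 8*y^2 - 56*y + 240
(4) = 35*z^3 - 97*z^2 - 123*z + 297
(5) = 54*s^3 - 189*s^2 - 108*s + w^2*(-6*s - 3) + w*(48*s^2 + 48*s + 12)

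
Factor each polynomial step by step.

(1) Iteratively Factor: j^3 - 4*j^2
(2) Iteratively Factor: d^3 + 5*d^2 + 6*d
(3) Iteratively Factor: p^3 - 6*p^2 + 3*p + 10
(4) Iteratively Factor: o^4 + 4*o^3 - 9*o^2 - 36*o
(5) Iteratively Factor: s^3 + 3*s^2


(1) = (j - 4)*(j^2) = j*(j - 4)*(j)
(2) = (d + 3)*(d^2 + 2*d) = (d + 2)*(d + 3)*(d)
(3) = (p + 1)*(p^2 - 7*p + 10) = (p - 5)*(p + 1)*(p - 2)
(4) = (o - 3)*(o^3 + 7*o^2 + 12*o) = (o - 3)*(o + 3)*(o^2 + 4*o) = (o - 3)*(o + 3)*(o + 4)*(o)
(5) = (s + 3)*(s^2) = s*(s + 3)*(s)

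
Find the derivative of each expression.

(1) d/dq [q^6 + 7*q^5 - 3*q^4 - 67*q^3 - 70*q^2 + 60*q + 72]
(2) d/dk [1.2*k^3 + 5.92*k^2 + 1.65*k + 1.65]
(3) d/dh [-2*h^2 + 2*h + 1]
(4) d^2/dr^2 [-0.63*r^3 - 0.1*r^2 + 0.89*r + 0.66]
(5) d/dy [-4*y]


(1) = 6*q^5 + 35*q^4 - 12*q^3 - 201*q^2 - 140*q + 60
(2) = 3.6*k^2 + 11.84*k + 1.65
(3) = 2 - 4*h
(4) = -3.78*r - 0.2
(5) = -4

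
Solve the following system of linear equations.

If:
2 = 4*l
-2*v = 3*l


Then:
l = 1/2
v = -3/4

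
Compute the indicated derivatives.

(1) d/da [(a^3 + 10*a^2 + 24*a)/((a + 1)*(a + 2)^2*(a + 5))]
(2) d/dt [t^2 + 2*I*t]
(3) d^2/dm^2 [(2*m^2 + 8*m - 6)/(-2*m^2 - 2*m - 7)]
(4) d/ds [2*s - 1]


(1) = (-a^5 - 18*a^4 - 103*a^3 - 186*a^2 + 80*a + 240)/(a^7 + 18*a^6 + 130*a^5 + 488*a^4 + 1033*a^3 + 1238*a^2 + 780*a + 200)
(2) = 2*t + 2*I
(3) = 4*(-12*m^3 + 78*m^2 + 204*m - 23)/(8*m^6 + 24*m^5 + 108*m^4 + 176*m^3 + 378*m^2 + 294*m + 343)
(4) = 2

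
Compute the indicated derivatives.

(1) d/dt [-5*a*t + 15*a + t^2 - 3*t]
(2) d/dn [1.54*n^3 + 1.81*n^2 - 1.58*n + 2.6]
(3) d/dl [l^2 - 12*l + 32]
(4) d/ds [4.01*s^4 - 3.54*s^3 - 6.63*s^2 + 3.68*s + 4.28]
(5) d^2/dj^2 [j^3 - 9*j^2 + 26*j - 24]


(1) = -5*a + 2*t - 3
(2) = 4.62*n^2 + 3.62*n - 1.58
(3) = 2*l - 12
(4) = 16.04*s^3 - 10.62*s^2 - 13.26*s + 3.68
(5) = 6*j - 18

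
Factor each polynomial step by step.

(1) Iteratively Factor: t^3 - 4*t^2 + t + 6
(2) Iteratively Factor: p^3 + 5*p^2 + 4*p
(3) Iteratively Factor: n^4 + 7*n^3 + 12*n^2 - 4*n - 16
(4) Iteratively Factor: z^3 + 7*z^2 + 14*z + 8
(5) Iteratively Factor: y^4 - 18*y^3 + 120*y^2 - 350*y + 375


(1) = (t + 1)*(t^2 - 5*t + 6) = (t - 3)*(t + 1)*(t - 2)
(2) = (p + 4)*(p^2 + p) = p*(p + 4)*(p + 1)
(3) = (n + 2)*(n^3 + 5*n^2 + 2*n - 8) = (n + 2)*(n + 4)*(n^2 + n - 2) = (n + 2)^2*(n + 4)*(n - 1)
(4) = (z + 1)*(z^2 + 6*z + 8) = (z + 1)*(z + 2)*(z + 4)
(5) = (y - 3)*(y^3 - 15*y^2 + 75*y - 125) = (y - 5)*(y - 3)*(y^2 - 10*y + 25) = (y - 5)^2*(y - 3)*(y - 5)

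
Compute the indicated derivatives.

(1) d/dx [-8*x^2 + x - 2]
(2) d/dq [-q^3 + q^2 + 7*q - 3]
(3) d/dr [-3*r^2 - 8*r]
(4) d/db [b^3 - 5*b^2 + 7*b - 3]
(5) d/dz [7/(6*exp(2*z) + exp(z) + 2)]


(1) = 1 - 16*x
(2) = -3*q^2 + 2*q + 7
(3) = -6*r - 8
(4) = 3*b^2 - 10*b + 7
(5) = (-84*exp(z) - 7)*exp(z)/(6*exp(2*z) + exp(z) + 2)^2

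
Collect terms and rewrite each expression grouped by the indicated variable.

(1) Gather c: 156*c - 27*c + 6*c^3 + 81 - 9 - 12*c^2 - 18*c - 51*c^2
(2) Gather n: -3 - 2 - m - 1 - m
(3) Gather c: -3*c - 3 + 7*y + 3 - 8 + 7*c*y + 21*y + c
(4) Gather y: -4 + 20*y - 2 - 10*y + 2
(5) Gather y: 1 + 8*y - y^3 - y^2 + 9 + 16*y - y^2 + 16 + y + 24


(1) = 6*c^3 - 63*c^2 + 111*c + 72
(2) = -2*m - 6
(3) = c*(7*y - 2) + 28*y - 8
(4) = 10*y - 4
(5) = -y^3 - 2*y^2 + 25*y + 50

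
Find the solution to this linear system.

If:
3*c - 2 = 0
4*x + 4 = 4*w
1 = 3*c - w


Then:
c = 2/3
w = 1
x = 0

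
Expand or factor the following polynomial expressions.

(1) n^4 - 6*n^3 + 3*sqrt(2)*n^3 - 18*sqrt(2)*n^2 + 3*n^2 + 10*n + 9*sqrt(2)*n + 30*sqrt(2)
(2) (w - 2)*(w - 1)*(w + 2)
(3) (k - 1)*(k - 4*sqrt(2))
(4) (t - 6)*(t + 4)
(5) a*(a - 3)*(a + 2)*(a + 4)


(1) = (n - 5)*(n - 2)*(n + 1)*(n + 3*sqrt(2))
(2) = w^3 - w^2 - 4*w + 4
(3) = k^2 - 4*sqrt(2)*k - k + 4*sqrt(2)
(4) = t^2 - 2*t - 24
(5) = a^4 + 3*a^3 - 10*a^2 - 24*a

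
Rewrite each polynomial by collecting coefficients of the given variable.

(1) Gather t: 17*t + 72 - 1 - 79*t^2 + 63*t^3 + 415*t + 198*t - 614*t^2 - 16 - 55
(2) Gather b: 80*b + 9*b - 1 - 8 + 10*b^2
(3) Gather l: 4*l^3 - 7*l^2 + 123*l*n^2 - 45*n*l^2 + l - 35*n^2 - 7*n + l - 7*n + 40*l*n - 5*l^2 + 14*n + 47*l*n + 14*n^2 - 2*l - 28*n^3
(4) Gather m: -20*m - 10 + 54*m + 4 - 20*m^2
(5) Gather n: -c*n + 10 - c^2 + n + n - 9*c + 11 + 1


(1) = 63*t^3 - 693*t^2 + 630*t
(2) = 10*b^2 + 89*b - 9
(3) = 4*l^3 + l^2*(-45*n - 12) + l*(123*n^2 + 87*n) - 28*n^3 - 21*n^2
(4) = -20*m^2 + 34*m - 6
(5) = -c^2 - 9*c + n*(2 - c) + 22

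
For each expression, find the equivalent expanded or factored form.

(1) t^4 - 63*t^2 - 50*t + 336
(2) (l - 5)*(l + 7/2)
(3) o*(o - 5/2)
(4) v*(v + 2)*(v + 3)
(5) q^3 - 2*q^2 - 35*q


(1) = (t - 8)*(t - 2)*(t + 3)*(t + 7)
(2) = l^2 - 3*l/2 - 35/2
(3) = o^2 - 5*o/2
(4) = v^3 + 5*v^2 + 6*v
(5) = q*(q - 7)*(q + 5)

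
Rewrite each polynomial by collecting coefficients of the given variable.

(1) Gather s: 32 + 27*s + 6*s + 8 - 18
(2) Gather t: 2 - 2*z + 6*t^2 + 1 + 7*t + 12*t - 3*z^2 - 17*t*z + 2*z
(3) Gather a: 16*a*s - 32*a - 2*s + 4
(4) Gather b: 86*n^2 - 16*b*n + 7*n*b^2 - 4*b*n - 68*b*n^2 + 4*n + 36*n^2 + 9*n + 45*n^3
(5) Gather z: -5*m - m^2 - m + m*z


(1) = 33*s + 22
(2) = 6*t^2 + t*(19 - 17*z) - 3*z^2 + 3
(3) = a*(16*s - 32) - 2*s + 4
(4) = 7*b^2*n + b*(-68*n^2 - 20*n) + 45*n^3 + 122*n^2 + 13*n
(5) = -m^2 + m*z - 6*m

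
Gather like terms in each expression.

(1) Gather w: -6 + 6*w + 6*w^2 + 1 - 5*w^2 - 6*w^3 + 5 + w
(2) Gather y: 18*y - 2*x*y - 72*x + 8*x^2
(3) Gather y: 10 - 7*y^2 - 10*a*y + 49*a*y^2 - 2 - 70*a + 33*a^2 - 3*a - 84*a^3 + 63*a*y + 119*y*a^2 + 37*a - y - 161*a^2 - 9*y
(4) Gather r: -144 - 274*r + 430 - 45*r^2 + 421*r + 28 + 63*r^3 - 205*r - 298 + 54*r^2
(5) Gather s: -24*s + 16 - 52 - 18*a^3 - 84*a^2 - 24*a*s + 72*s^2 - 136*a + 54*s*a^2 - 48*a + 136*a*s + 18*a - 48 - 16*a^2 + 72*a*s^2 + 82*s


(1) = -6*w^3 + w^2 + 7*w
(2) = 8*x^2 - 72*x + y*(18 - 2*x)
(3) = -84*a^3 - 128*a^2 - 36*a + y^2*(49*a - 7) + y*(119*a^2 + 53*a - 10) + 8
(4) = 63*r^3 + 9*r^2 - 58*r + 16
(5) = -18*a^3 - 100*a^2 - 166*a + s^2*(72*a + 72) + s*(54*a^2 + 112*a + 58) - 84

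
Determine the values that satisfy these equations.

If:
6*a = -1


Then:
a = -1/6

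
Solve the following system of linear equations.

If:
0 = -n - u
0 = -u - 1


Then:
n = 1
u = -1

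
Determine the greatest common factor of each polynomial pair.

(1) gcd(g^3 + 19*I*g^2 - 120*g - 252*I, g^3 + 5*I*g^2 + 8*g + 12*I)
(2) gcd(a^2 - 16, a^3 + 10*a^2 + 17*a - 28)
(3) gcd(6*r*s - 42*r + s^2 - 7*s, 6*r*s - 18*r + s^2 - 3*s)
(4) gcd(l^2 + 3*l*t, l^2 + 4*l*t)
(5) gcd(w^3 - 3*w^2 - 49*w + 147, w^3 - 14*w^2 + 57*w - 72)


(1) = g + 6*I
(2) = a + 4
(3) = 6*r + s
(4) = l
(5) = w - 3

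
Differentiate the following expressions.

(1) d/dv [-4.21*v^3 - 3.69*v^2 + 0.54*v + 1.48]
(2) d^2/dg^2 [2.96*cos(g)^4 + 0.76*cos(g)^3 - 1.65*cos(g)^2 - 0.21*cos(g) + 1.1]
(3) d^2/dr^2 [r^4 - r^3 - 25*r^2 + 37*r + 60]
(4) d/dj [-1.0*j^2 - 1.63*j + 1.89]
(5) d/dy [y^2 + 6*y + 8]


(1) = -12.63*v^2 - 7.38*v + 0.54
(2) = -47.36*cos(g)^4 - 6.84*cos(g)^3 + 42.12*cos(g)^2 + 4.77*cos(g) - 3.3
(3) = 12*r^2 - 6*r - 50
(4) = -2.0*j - 1.63
(5) = 2*y + 6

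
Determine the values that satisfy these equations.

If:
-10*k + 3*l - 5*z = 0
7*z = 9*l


Then:
k = -4*z/15
l = 7*z/9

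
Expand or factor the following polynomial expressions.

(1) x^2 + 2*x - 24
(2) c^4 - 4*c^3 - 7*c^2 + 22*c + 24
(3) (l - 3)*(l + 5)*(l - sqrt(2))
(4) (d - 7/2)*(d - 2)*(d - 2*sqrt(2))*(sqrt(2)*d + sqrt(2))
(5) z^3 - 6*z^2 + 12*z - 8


(1) = (x - 4)*(x + 6)
(2) = (c - 4)*(c - 3)*(c + 1)*(c + 2)
(3) = l^3 - sqrt(2)*l^2 + 2*l^2 - 15*l - 2*sqrt(2)*l + 15*sqrt(2)
(4) = sqrt(2)*d^4 - 9*sqrt(2)*d^3/2 - 4*d^3 + 3*sqrt(2)*d^2/2 + 18*d^2 - 6*d + 7*sqrt(2)*d - 28
(5) = (z - 2)^3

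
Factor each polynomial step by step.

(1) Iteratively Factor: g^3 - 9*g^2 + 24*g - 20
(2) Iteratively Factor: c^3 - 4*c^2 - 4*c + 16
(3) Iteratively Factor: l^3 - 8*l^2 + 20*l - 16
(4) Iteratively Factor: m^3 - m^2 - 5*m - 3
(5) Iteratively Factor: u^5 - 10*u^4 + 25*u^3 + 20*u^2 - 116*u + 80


(1) = (g - 5)*(g^2 - 4*g + 4) = (g - 5)*(g - 2)*(g - 2)
(2) = (c + 2)*(c^2 - 6*c + 8) = (c - 4)*(c + 2)*(c - 2)
(3) = (l - 4)*(l^2 - 4*l + 4) = (l - 4)*(l - 2)*(l - 2)
(4) = (m + 1)*(m^2 - 2*m - 3) = (m + 1)^2*(m - 3)
(5) = (u - 1)*(u^4 - 9*u^3 + 16*u^2 + 36*u - 80) = (u - 4)*(u - 1)*(u^3 - 5*u^2 - 4*u + 20) = (u - 4)*(u - 1)*(u + 2)*(u^2 - 7*u + 10) = (u - 4)*(u - 2)*(u - 1)*(u + 2)*(u - 5)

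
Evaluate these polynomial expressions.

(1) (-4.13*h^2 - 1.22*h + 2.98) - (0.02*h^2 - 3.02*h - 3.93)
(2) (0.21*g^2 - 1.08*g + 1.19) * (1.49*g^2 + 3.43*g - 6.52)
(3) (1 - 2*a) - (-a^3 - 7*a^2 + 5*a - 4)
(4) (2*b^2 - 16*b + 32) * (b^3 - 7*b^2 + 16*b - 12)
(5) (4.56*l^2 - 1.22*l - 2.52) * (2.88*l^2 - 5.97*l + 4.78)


(1) = -4.15*h^2 + 1.8*h + 6.91
(2) = 0.3129*g^4 - 0.8889*g^3 - 3.3005*g^2 + 11.1233*g - 7.7588
(3) = a^3 + 7*a^2 - 7*a + 5
(4) = 2*b^5 - 30*b^4 + 176*b^3 - 504*b^2 + 704*b - 384
(5) = 13.1328*l^4 - 30.7368*l^3 + 21.8226*l^2 + 9.2128*l - 12.0456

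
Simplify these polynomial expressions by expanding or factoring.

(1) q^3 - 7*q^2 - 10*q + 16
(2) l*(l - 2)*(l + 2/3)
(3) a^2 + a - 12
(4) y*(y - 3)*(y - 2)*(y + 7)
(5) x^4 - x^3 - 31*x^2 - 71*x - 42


(1) = (q - 8)*(q - 1)*(q + 2)
(2) = l^3 - 4*l^2/3 - 4*l/3
(3) = (a - 3)*(a + 4)
(4) = y^4 + 2*y^3 - 29*y^2 + 42*y
(5) = (x - 7)*(x + 1)*(x + 2)*(x + 3)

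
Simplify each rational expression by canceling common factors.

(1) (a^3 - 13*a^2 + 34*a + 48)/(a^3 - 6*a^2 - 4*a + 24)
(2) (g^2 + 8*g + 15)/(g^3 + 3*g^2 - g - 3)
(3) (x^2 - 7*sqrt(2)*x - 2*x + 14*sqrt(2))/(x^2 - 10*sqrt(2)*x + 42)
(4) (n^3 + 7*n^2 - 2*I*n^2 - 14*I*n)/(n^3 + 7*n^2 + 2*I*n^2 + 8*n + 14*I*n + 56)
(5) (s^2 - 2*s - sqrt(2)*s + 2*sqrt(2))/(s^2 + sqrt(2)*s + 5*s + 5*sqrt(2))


(1) = (a^2 - 7*a - 8)/(a^2 - 4)
(2) = (g + 5)/(g^2 - 1)
(3) = (x - 2)/(x - 3*sqrt(2))
(4) = n/(n + 4*I)
(5) = (s^2 + s*(-2 - sqrt(2)) + 2*sqrt(2))/(s^2 + s*(sqrt(2) + 5) + 5*sqrt(2))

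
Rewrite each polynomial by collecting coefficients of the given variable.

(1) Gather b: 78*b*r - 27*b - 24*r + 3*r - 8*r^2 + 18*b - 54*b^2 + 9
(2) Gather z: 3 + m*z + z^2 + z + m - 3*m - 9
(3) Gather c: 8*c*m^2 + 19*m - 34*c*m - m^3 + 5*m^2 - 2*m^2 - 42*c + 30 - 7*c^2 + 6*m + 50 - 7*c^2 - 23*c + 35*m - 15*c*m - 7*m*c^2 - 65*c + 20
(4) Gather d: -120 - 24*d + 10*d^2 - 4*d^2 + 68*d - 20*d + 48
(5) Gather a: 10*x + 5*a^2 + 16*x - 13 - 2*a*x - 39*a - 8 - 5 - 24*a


(1) = -54*b^2 + b*(78*r - 9) - 8*r^2 - 21*r + 9
(2) = -2*m + z^2 + z*(m + 1) - 6
(3) = c^2*(-7*m - 14) + c*(8*m^2 - 49*m - 130) - m^3 + 3*m^2 + 60*m + 100
(4) = 6*d^2 + 24*d - 72
(5) = 5*a^2 + a*(-2*x - 63) + 26*x - 26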